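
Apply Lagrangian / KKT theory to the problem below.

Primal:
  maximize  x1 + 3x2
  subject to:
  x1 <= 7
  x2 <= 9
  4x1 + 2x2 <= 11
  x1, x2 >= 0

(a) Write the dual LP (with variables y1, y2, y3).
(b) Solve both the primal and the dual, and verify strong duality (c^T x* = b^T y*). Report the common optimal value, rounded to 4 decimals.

The standard primal-dual pair for 'max c^T x s.t. A x <= b, x >= 0' is:
  Dual:  min b^T y  s.t.  A^T y >= c,  y >= 0.

So the dual LP is:
  minimize  7y1 + 9y2 + 11y3
  subject to:
    y1 + 4y3 >= 1
    y2 + 2y3 >= 3
    y1, y2, y3 >= 0

Solving the primal: x* = (0, 5.5).
  primal value c^T x* = 16.5.
Solving the dual: y* = (0, 0, 1.5).
  dual value b^T y* = 16.5.
Strong duality: c^T x* = b^T y*. Confirmed.

16.5


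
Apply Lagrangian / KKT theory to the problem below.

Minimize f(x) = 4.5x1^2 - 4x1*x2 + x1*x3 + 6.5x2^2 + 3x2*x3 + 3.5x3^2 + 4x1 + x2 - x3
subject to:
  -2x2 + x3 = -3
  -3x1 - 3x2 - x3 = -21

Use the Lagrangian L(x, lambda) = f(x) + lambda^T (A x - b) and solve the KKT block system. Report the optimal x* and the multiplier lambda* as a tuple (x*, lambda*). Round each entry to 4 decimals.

Form the Lagrangian:
  L(x, lambda) = (1/2) x^T Q x + c^T x + lambda^T (A x - b)
Stationarity (grad_x L = 0): Q x + c + A^T lambda = 0.
Primal feasibility: A x = b.

This gives the KKT block system:
  [ Q   A^T ] [ x     ]   [-c ]
  [ A    0  ] [ lambda ] = [ b ]

Solving the linear system:
  x*      = (4.2664, 2.2402, 1.4803)
  lambda* = (-8.71, 11.6391)
  f(x*)   = 118.0584

x* = (4.2664, 2.2402, 1.4803), lambda* = (-8.71, 11.6391)


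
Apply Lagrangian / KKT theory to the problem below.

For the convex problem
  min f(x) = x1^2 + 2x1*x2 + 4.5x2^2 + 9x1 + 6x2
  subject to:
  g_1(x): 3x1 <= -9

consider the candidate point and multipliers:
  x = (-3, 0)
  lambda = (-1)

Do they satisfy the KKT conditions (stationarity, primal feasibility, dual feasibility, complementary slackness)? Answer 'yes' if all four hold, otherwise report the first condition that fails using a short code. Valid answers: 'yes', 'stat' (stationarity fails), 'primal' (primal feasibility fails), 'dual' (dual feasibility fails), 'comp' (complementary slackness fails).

Gradient of f: grad f(x) = Q x + c = (3, 0)
Constraint values g_i(x) = a_i^T x - b_i:
  g_1((-3, 0)) = 0
Stationarity residual: grad f(x) + sum_i lambda_i a_i = (0, 0)
  -> stationarity OK
Primal feasibility (all g_i <= 0): OK
Dual feasibility (all lambda_i >= 0): FAILS
Complementary slackness (lambda_i * g_i(x) = 0 for all i): OK

Verdict: the first failing condition is dual_feasibility -> dual.

dual


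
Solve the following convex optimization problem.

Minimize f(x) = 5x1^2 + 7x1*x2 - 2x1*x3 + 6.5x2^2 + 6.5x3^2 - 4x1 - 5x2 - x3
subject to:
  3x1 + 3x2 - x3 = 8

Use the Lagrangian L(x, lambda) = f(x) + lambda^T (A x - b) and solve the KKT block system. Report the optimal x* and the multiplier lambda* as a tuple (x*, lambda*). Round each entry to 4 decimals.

Form the Lagrangian:
  L(x, lambda) = (1/2) x^T Q x + c^T x + lambda^T (A x - b)
Stationarity (grad_x L = 0): Q x + c + A^T lambda = 0.
Primal feasibility: A x = b.

This gives the KKT block system:
  [ Q   A^T ] [ x     ]   [-c ]
  [ A    0  ] [ lambda ] = [ b ]

Solving the linear system:
  x*      = (1.5887, 1.0195, -0.1754)
  lambda* = (-6.4581)
  f(x*)   = 20.194

x* = (1.5887, 1.0195, -0.1754), lambda* = (-6.4581)


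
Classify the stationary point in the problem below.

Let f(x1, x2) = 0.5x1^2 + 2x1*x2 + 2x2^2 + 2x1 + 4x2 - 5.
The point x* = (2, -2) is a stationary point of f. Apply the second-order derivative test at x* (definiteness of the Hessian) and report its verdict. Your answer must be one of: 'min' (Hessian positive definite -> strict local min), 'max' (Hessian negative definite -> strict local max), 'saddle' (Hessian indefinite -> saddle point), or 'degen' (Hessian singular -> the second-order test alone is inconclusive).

Compute the Hessian H = grad^2 f:
  H = [[1, 2], [2, 4]]
Verify stationarity: grad f(x*) = H x* + g = (0, 0).
Eigenvalues of H: 0, 5.
H has a zero eigenvalue (singular; positive semidefinite but not definite), so H is neither positive definite, negative definite, nor indefinite. The second-order test alone is inconclusive -> degen.
(Indeed, f is constant along the null direction of H through x*, so x* is not a strict local extremum.)

degen


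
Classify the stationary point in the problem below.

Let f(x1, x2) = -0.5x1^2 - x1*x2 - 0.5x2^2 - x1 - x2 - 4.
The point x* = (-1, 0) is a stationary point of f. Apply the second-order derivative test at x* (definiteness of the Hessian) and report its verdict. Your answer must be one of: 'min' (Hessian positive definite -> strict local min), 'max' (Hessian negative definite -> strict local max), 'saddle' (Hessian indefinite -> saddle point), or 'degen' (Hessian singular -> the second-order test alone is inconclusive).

Compute the Hessian H = grad^2 f:
  H = [[-1, -1], [-1, -1]]
Verify stationarity: grad f(x*) = H x* + g = (0, 0).
Eigenvalues of H: -2, 0.
H has a zero eigenvalue (singular; negative semidefinite but not definite), so H is neither positive definite, negative definite, nor indefinite. The second-order test alone is inconclusive -> degen.
(Indeed, f is constant along the null direction of H through x*, so x* is not a strict local extremum.)

degen


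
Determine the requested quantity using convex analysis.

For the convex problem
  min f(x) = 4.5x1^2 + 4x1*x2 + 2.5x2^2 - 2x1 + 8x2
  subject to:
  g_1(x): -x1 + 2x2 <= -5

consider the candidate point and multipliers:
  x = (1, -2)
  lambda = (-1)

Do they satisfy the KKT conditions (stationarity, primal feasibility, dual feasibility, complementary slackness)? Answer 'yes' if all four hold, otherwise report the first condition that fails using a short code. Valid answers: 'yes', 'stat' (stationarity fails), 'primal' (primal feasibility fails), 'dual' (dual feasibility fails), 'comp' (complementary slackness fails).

Gradient of f: grad f(x) = Q x + c = (-1, 2)
Constraint values g_i(x) = a_i^T x - b_i:
  g_1((1, -2)) = 0
Stationarity residual: grad f(x) + sum_i lambda_i a_i = (0, 0)
  -> stationarity OK
Primal feasibility (all g_i <= 0): OK
Dual feasibility (all lambda_i >= 0): FAILS
Complementary slackness (lambda_i * g_i(x) = 0 for all i): OK

Verdict: the first failing condition is dual_feasibility -> dual.

dual


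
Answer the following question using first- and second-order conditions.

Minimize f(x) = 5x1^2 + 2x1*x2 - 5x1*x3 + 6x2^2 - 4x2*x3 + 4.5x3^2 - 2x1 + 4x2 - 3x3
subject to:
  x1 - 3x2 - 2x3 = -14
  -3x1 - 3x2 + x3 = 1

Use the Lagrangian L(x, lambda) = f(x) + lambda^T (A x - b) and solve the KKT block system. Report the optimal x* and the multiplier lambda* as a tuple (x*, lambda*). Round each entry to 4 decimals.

Form the Lagrangian:
  L(x, lambda) = (1/2) x^T Q x + c^T x + lambda^T (A x - b)
Stationarity (grad_x L = 0): Q x + c + A^T lambda = 0.
Primal feasibility: A x = b.

This gives the KKT block system:
  [ Q   A^T ] [ x     ]   [-c ]
  [ A    0  ] [ lambda ] = [ b ]

Solving the linear system:
  x*      = (-1.2232, 2.0129, 3.369)
  lambda* = (9.821, -5.7435)
  f(x*)   = 71.8146

x* = (-1.2232, 2.0129, 3.369), lambda* = (9.821, -5.7435)


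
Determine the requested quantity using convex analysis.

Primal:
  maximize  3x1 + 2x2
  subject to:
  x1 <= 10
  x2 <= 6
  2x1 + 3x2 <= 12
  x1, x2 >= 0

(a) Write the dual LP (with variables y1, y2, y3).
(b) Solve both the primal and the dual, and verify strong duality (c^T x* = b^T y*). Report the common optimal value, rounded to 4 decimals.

The standard primal-dual pair for 'max c^T x s.t. A x <= b, x >= 0' is:
  Dual:  min b^T y  s.t.  A^T y >= c,  y >= 0.

So the dual LP is:
  minimize  10y1 + 6y2 + 12y3
  subject to:
    y1 + 2y3 >= 3
    y2 + 3y3 >= 2
    y1, y2, y3 >= 0

Solving the primal: x* = (6, 0).
  primal value c^T x* = 18.
Solving the dual: y* = (0, 0, 1.5).
  dual value b^T y* = 18.
Strong duality: c^T x* = b^T y*. Confirmed.

18


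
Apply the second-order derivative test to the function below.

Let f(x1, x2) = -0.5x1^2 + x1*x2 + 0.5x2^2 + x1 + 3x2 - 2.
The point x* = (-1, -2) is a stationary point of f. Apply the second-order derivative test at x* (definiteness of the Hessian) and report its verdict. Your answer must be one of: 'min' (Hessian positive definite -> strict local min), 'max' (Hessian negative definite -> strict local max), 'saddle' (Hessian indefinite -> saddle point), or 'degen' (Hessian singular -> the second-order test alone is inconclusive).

Compute the Hessian H = grad^2 f:
  H = [[-1, 1], [1, 1]]
Verify stationarity: grad f(x*) = H x* + g = (0, 0).
Eigenvalues of H: -1.4142, 1.4142.
Eigenvalues have mixed signs, so H is indefinite -> x* is a saddle point.

saddle


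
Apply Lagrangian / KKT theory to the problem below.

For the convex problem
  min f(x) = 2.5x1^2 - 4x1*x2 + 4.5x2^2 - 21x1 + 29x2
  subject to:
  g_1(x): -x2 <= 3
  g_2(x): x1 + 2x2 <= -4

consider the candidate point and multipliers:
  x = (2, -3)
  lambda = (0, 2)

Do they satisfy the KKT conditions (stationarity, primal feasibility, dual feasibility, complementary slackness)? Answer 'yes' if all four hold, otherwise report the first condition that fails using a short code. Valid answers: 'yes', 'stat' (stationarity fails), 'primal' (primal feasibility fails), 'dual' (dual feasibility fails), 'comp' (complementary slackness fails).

Gradient of f: grad f(x) = Q x + c = (1, -6)
Constraint values g_i(x) = a_i^T x - b_i:
  g_1((2, -3)) = 0
  g_2((2, -3)) = 0
Stationarity residual: grad f(x) + sum_i lambda_i a_i = (3, -2)
  -> stationarity FAILS
Primal feasibility (all g_i <= 0): OK
Dual feasibility (all lambda_i >= 0): OK
Complementary slackness (lambda_i * g_i(x) = 0 for all i): OK

Verdict: the first failing condition is stationarity -> stat.

stat


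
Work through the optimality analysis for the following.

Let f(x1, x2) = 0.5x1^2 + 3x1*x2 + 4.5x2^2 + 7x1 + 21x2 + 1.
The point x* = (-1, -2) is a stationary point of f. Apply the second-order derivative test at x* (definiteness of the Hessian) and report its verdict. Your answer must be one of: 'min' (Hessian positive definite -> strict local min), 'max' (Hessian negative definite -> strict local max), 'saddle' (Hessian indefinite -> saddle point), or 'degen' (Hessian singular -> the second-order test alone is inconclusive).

Compute the Hessian H = grad^2 f:
  H = [[1, 3], [3, 9]]
Verify stationarity: grad f(x*) = H x* + g = (0, 0).
Eigenvalues of H: 0, 10.
H has a zero eigenvalue (singular; positive semidefinite but not definite), so H is neither positive definite, negative definite, nor indefinite. The second-order test alone is inconclusive -> degen.
(Indeed, f is constant along the null direction of H through x*, so x* is not a strict local extremum.)

degen


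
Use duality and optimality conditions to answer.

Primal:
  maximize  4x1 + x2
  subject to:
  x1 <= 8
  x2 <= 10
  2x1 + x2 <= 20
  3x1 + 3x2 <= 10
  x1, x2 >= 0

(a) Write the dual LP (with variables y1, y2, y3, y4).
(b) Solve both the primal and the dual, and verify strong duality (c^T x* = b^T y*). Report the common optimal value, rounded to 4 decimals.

The standard primal-dual pair for 'max c^T x s.t. A x <= b, x >= 0' is:
  Dual:  min b^T y  s.t.  A^T y >= c,  y >= 0.

So the dual LP is:
  minimize  8y1 + 10y2 + 20y3 + 10y4
  subject to:
    y1 + 2y3 + 3y4 >= 4
    y2 + y3 + 3y4 >= 1
    y1, y2, y3, y4 >= 0

Solving the primal: x* = (3.3333, 0).
  primal value c^T x* = 13.3333.
Solving the dual: y* = (0, 0, 0, 1.3333).
  dual value b^T y* = 13.3333.
Strong duality: c^T x* = b^T y*. Confirmed.

13.3333


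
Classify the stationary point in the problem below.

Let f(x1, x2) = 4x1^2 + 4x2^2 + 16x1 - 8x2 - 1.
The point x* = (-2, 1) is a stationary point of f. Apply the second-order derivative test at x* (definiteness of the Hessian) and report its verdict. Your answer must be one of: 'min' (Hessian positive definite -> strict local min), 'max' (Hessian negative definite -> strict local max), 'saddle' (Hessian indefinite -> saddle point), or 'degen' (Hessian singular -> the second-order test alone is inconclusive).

Compute the Hessian H = grad^2 f:
  H = [[8, 0], [0, 8]]
Verify stationarity: grad f(x*) = H x* + g = (0, 0).
Eigenvalues of H: 8, 8.
Both eigenvalues > 0, so H is positive definite -> x* is a strict local min.

min


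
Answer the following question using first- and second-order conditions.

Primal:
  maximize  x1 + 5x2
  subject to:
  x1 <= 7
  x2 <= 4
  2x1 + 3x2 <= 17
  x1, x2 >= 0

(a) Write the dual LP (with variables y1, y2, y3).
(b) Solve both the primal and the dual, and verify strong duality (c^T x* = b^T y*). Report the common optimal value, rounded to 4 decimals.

The standard primal-dual pair for 'max c^T x s.t. A x <= b, x >= 0' is:
  Dual:  min b^T y  s.t.  A^T y >= c,  y >= 0.

So the dual LP is:
  minimize  7y1 + 4y2 + 17y3
  subject to:
    y1 + 2y3 >= 1
    y2 + 3y3 >= 5
    y1, y2, y3 >= 0

Solving the primal: x* = (2.5, 4).
  primal value c^T x* = 22.5.
Solving the dual: y* = (0, 3.5, 0.5).
  dual value b^T y* = 22.5.
Strong duality: c^T x* = b^T y*. Confirmed.

22.5


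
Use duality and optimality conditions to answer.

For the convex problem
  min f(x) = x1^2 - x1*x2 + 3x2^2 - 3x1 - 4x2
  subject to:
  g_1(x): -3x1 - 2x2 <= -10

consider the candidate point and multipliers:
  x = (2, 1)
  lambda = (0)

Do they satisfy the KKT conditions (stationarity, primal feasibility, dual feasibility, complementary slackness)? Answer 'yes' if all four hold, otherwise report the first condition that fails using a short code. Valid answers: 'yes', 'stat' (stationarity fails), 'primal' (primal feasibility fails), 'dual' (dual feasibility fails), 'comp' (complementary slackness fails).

Gradient of f: grad f(x) = Q x + c = (0, 0)
Constraint values g_i(x) = a_i^T x - b_i:
  g_1((2, 1)) = 2
Stationarity residual: grad f(x) + sum_i lambda_i a_i = (0, 0)
  -> stationarity OK
Primal feasibility (all g_i <= 0): FAILS
Dual feasibility (all lambda_i >= 0): OK
Complementary slackness (lambda_i * g_i(x) = 0 for all i): OK

Verdict: the first failing condition is primal_feasibility -> primal.

primal


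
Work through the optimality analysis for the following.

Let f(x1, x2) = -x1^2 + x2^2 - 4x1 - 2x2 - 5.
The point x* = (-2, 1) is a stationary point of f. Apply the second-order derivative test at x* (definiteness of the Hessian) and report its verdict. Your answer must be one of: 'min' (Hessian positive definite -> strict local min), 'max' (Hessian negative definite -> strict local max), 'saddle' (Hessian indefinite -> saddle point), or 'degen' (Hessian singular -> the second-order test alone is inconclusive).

Compute the Hessian H = grad^2 f:
  H = [[-2, 0], [0, 2]]
Verify stationarity: grad f(x*) = H x* + g = (0, 0).
Eigenvalues of H: -2, 2.
Eigenvalues have mixed signs, so H is indefinite -> x* is a saddle point.

saddle


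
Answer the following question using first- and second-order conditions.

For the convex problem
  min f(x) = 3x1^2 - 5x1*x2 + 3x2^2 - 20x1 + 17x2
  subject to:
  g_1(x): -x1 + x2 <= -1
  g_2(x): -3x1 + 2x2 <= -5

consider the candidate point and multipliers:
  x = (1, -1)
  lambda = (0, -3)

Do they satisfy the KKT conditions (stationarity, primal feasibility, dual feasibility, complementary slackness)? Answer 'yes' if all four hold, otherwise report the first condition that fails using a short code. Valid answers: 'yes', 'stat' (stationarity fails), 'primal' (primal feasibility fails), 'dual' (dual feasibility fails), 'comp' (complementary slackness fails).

Gradient of f: grad f(x) = Q x + c = (-9, 6)
Constraint values g_i(x) = a_i^T x - b_i:
  g_1((1, -1)) = -1
  g_2((1, -1)) = 0
Stationarity residual: grad f(x) + sum_i lambda_i a_i = (0, 0)
  -> stationarity OK
Primal feasibility (all g_i <= 0): OK
Dual feasibility (all lambda_i >= 0): FAILS
Complementary slackness (lambda_i * g_i(x) = 0 for all i): OK

Verdict: the first failing condition is dual_feasibility -> dual.

dual


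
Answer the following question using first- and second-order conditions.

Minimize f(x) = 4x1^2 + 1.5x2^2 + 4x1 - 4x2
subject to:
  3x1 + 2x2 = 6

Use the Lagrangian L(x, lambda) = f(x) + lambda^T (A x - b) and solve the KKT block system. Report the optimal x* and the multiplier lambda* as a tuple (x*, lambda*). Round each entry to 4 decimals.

Form the Lagrangian:
  L(x, lambda) = (1/2) x^T Q x + c^T x + lambda^T (A x - b)
Stationarity (grad_x L = 0): Q x + c + A^T lambda = 0.
Primal feasibility: A x = b.

This gives the KKT block system:
  [ Q   A^T ] [ x     ]   [-c ]
  [ A    0  ] [ lambda ] = [ b ]

Solving the linear system:
  x*      = (0.2373, 2.6441)
  lambda* = (-1.9661)
  f(x*)   = 1.0847

x* = (0.2373, 2.6441), lambda* = (-1.9661)


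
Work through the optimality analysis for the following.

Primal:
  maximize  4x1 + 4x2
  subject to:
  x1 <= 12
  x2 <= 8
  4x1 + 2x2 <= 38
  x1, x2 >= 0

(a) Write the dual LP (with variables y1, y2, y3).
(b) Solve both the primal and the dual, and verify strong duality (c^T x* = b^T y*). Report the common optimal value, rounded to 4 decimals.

The standard primal-dual pair for 'max c^T x s.t. A x <= b, x >= 0' is:
  Dual:  min b^T y  s.t.  A^T y >= c,  y >= 0.

So the dual LP is:
  minimize  12y1 + 8y2 + 38y3
  subject to:
    y1 + 4y3 >= 4
    y2 + 2y3 >= 4
    y1, y2, y3 >= 0

Solving the primal: x* = (5.5, 8).
  primal value c^T x* = 54.
Solving the dual: y* = (0, 2, 1).
  dual value b^T y* = 54.
Strong duality: c^T x* = b^T y*. Confirmed.

54


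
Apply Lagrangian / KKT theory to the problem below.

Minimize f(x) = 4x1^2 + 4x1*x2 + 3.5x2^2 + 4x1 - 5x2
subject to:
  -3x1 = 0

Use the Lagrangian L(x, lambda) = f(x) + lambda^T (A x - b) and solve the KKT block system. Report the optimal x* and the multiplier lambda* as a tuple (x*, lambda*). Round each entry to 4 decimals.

Form the Lagrangian:
  L(x, lambda) = (1/2) x^T Q x + c^T x + lambda^T (A x - b)
Stationarity (grad_x L = 0): Q x + c + A^T lambda = 0.
Primal feasibility: A x = b.

This gives the KKT block system:
  [ Q   A^T ] [ x     ]   [-c ]
  [ A    0  ] [ lambda ] = [ b ]

Solving the linear system:
  x*      = (0, 0.7143)
  lambda* = (2.2857)
  f(x*)   = -1.7857

x* = (0, 0.7143), lambda* = (2.2857)


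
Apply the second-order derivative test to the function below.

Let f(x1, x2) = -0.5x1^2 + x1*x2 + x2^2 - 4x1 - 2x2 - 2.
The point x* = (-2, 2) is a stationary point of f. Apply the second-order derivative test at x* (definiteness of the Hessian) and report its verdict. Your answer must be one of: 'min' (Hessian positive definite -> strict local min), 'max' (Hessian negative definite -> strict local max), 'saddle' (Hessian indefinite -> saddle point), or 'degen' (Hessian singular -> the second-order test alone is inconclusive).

Compute the Hessian H = grad^2 f:
  H = [[-1, 1], [1, 2]]
Verify stationarity: grad f(x*) = H x* + g = (0, 0).
Eigenvalues of H: -1.3028, 2.3028.
Eigenvalues have mixed signs, so H is indefinite -> x* is a saddle point.

saddle


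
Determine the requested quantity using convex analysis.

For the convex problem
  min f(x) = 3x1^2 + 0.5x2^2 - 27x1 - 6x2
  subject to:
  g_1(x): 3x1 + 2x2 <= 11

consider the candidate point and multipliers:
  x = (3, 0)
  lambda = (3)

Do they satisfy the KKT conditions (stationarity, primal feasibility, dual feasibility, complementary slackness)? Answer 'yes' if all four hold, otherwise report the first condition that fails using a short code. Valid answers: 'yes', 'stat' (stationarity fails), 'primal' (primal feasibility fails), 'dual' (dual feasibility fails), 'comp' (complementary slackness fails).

Gradient of f: grad f(x) = Q x + c = (-9, -6)
Constraint values g_i(x) = a_i^T x - b_i:
  g_1((3, 0)) = -2
Stationarity residual: grad f(x) + sum_i lambda_i a_i = (0, 0)
  -> stationarity OK
Primal feasibility (all g_i <= 0): OK
Dual feasibility (all lambda_i >= 0): OK
Complementary slackness (lambda_i * g_i(x) = 0 for all i): FAILS

Verdict: the first failing condition is complementary_slackness -> comp.

comp


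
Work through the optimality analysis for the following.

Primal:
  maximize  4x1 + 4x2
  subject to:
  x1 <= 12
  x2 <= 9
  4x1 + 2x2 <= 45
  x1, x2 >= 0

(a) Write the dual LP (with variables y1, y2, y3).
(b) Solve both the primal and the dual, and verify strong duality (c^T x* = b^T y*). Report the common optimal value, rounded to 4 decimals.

The standard primal-dual pair for 'max c^T x s.t. A x <= b, x >= 0' is:
  Dual:  min b^T y  s.t.  A^T y >= c,  y >= 0.

So the dual LP is:
  minimize  12y1 + 9y2 + 45y3
  subject to:
    y1 + 4y3 >= 4
    y2 + 2y3 >= 4
    y1, y2, y3 >= 0

Solving the primal: x* = (6.75, 9).
  primal value c^T x* = 63.
Solving the dual: y* = (0, 2, 1).
  dual value b^T y* = 63.
Strong duality: c^T x* = b^T y*. Confirmed.

63


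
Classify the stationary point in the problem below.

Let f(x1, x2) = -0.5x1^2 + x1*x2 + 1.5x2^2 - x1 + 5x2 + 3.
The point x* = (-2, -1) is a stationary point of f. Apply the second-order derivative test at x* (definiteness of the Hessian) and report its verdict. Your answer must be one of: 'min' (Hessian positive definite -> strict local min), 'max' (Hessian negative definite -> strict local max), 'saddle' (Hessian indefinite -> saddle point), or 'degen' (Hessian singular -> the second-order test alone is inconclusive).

Compute the Hessian H = grad^2 f:
  H = [[-1, 1], [1, 3]]
Verify stationarity: grad f(x*) = H x* + g = (0, 0).
Eigenvalues of H: -1.2361, 3.2361.
Eigenvalues have mixed signs, so H is indefinite -> x* is a saddle point.

saddle


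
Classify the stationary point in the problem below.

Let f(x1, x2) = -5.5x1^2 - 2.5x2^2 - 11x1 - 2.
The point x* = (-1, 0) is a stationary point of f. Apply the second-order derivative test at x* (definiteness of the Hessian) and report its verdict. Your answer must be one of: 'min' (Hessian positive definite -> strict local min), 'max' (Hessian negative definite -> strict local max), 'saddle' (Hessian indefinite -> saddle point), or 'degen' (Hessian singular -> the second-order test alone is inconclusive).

Compute the Hessian H = grad^2 f:
  H = [[-11, 0], [0, -5]]
Verify stationarity: grad f(x*) = H x* + g = (0, 0).
Eigenvalues of H: -11, -5.
Both eigenvalues < 0, so H is negative definite -> x* is a strict local max.

max


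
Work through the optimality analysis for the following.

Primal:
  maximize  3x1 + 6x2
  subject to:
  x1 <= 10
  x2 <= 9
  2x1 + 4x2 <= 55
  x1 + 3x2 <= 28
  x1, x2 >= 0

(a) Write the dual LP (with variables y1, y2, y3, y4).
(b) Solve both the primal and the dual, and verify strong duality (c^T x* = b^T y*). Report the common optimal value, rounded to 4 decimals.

The standard primal-dual pair for 'max c^T x s.t. A x <= b, x >= 0' is:
  Dual:  min b^T y  s.t.  A^T y >= c,  y >= 0.

So the dual LP is:
  minimize  10y1 + 9y2 + 55y3 + 28y4
  subject to:
    y1 + 2y3 + y4 >= 3
    y2 + 4y3 + 3y4 >= 6
    y1, y2, y3, y4 >= 0

Solving the primal: x* = (10, 6).
  primal value c^T x* = 66.
Solving the dual: y* = (1, 0, 0, 2).
  dual value b^T y* = 66.
Strong duality: c^T x* = b^T y*. Confirmed.

66


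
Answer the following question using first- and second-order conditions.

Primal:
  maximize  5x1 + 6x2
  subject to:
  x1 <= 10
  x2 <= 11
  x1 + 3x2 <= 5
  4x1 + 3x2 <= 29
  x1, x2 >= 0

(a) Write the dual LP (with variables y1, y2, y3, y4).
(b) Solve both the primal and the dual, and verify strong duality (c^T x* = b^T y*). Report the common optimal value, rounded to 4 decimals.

The standard primal-dual pair for 'max c^T x s.t. A x <= b, x >= 0' is:
  Dual:  min b^T y  s.t.  A^T y >= c,  y >= 0.

So the dual LP is:
  minimize  10y1 + 11y2 + 5y3 + 29y4
  subject to:
    y1 + y3 + 4y4 >= 5
    y2 + 3y3 + 3y4 >= 6
    y1, y2, y3, y4 >= 0

Solving the primal: x* = (5, 0).
  primal value c^T x* = 25.
Solving the dual: y* = (0, 0, 5, 0).
  dual value b^T y* = 25.
Strong duality: c^T x* = b^T y*. Confirmed.

25


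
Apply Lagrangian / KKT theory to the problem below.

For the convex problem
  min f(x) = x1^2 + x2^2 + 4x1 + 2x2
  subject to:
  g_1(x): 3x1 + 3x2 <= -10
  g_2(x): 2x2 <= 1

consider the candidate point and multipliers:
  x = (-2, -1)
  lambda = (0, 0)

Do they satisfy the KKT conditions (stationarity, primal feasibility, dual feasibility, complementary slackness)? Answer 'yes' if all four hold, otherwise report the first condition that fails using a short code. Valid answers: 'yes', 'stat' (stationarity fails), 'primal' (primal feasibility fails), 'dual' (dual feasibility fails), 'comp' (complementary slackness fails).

Gradient of f: grad f(x) = Q x + c = (0, 0)
Constraint values g_i(x) = a_i^T x - b_i:
  g_1((-2, -1)) = 1
  g_2((-2, -1)) = -3
Stationarity residual: grad f(x) + sum_i lambda_i a_i = (0, 0)
  -> stationarity OK
Primal feasibility (all g_i <= 0): FAILS
Dual feasibility (all lambda_i >= 0): OK
Complementary slackness (lambda_i * g_i(x) = 0 for all i): OK

Verdict: the first failing condition is primal_feasibility -> primal.

primal


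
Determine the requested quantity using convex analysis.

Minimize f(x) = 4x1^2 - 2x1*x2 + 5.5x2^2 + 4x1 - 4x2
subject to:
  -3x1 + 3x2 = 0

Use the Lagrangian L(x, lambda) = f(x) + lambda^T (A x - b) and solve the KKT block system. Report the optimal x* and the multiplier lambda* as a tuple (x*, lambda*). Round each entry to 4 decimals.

Form the Lagrangian:
  L(x, lambda) = (1/2) x^T Q x + c^T x + lambda^T (A x - b)
Stationarity (grad_x L = 0): Q x + c + A^T lambda = 0.
Primal feasibility: A x = b.

This gives the KKT block system:
  [ Q   A^T ] [ x     ]   [-c ]
  [ A    0  ] [ lambda ] = [ b ]

Solving the linear system:
  x*      = (0, 0)
  lambda* = (1.3333)
  f(x*)   = 0

x* = (0, 0), lambda* = (1.3333)


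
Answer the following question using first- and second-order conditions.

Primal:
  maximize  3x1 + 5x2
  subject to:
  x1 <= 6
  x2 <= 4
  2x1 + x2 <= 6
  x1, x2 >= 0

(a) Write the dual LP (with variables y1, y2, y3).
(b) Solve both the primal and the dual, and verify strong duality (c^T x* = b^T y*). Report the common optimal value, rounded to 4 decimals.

The standard primal-dual pair for 'max c^T x s.t. A x <= b, x >= 0' is:
  Dual:  min b^T y  s.t.  A^T y >= c,  y >= 0.

So the dual LP is:
  minimize  6y1 + 4y2 + 6y3
  subject to:
    y1 + 2y3 >= 3
    y2 + y3 >= 5
    y1, y2, y3 >= 0

Solving the primal: x* = (1, 4).
  primal value c^T x* = 23.
Solving the dual: y* = (0, 3.5, 1.5).
  dual value b^T y* = 23.
Strong duality: c^T x* = b^T y*. Confirmed.

23


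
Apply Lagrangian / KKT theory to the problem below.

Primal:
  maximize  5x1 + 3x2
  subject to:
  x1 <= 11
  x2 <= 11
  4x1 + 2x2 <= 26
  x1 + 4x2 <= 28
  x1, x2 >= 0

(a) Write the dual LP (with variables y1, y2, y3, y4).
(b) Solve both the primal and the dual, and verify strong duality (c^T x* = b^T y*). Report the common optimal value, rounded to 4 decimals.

The standard primal-dual pair for 'max c^T x s.t. A x <= b, x >= 0' is:
  Dual:  min b^T y  s.t.  A^T y >= c,  y >= 0.

So the dual LP is:
  minimize  11y1 + 11y2 + 26y3 + 28y4
  subject to:
    y1 + 4y3 + y4 >= 5
    y2 + 2y3 + 4y4 >= 3
    y1, y2, y3, y4 >= 0

Solving the primal: x* = (3.4286, 6.1429).
  primal value c^T x* = 35.5714.
Solving the dual: y* = (0, 0, 1.2143, 0.1429).
  dual value b^T y* = 35.5714.
Strong duality: c^T x* = b^T y*. Confirmed.

35.5714


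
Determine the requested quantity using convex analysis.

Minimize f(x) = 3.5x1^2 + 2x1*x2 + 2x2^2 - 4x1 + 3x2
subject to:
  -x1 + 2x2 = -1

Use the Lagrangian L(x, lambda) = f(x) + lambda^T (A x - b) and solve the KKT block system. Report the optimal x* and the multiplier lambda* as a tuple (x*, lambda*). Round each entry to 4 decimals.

Form the Lagrangian:
  L(x, lambda) = (1/2) x^T Q x + c^T x + lambda^T (A x - b)
Stationarity (grad_x L = 0): Q x + c + A^T lambda = 0.
Primal feasibility: A x = b.

This gives the KKT block system:
  [ Q   A^T ] [ x     ]   [-c ]
  [ A    0  ] [ lambda ] = [ b ]

Solving the linear system:
  x*      = (0.45, -0.275)
  lambda* = (-1.4)
  f(x*)   = -2.0125

x* = (0.45, -0.275), lambda* = (-1.4)


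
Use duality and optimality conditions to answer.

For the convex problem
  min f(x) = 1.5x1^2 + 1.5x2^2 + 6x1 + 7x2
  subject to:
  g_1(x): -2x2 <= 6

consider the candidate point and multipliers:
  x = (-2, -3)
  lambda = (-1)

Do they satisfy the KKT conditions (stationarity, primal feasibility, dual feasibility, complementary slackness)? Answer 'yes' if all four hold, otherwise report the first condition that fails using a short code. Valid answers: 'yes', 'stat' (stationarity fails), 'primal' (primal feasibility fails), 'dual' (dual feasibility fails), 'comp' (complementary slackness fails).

Gradient of f: grad f(x) = Q x + c = (0, -2)
Constraint values g_i(x) = a_i^T x - b_i:
  g_1((-2, -3)) = 0
Stationarity residual: grad f(x) + sum_i lambda_i a_i = (0, 0)
  -> stationarity OK
Primal feasibility (all g_i <= 0): OK
Dual feasibility (all lambda_i >= 0): FAILS
Complementary slackness (lambda_i * g_i(x) = 0 for all i): OK

Verdict: the first failing condition is dual_feasibility -> dual.

dual


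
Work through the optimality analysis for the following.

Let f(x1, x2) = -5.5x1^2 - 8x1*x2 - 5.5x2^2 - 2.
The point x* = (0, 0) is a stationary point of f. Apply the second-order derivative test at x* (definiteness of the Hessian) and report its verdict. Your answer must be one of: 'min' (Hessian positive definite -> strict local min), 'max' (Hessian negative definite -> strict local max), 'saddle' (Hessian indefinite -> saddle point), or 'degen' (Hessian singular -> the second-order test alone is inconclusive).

Compute the Hessian H = grad^2 f:
  H = [[-11, -8], [-8, -11]]
Verify stationarity: grad f(x*) = H x* + g = (0, 0).
Eigenvalues of H: -19, -3.
Both eigenvalues < 0, so H is negative definite -> x* is a strict local max.

max


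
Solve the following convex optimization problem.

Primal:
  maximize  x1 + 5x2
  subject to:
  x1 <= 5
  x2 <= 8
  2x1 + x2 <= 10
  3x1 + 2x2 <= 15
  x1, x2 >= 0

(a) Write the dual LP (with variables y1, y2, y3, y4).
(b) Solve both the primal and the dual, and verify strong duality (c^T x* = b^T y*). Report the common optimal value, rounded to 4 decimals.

The standard primal-dual pair for 'max c^T x s.t. A x <= b, x >= 0' is:
  Dual:  min b^T y  s.t.  A^T y >= c,  y >= 0.

So the dual LP is:
  minimize  5y1 + 8y2 + 10y3 + 15y4
  subject to:
    y1 + 2y3 + 3y4 >= 1
    y2 + y3 + 2y4 >= 5
    y1, y2, y3, y4 >= 0

Solving the primal: x* = (0, 7.5).
  primal value c^T x* = 37.5.
Solving the dual: y* = (0, 0, 0, 2.5).
  dual value b^T y* = 37.5.
Strong duality: c^T x* = b^T y*. Confirmed.

37.5


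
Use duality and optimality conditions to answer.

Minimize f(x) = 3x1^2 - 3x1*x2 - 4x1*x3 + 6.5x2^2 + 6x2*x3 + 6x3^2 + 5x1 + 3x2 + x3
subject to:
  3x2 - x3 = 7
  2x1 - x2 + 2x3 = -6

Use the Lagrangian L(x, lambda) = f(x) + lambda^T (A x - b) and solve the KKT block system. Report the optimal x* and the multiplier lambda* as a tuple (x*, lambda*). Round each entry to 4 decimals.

Form the Lagrangian:
  L(x, lambda) = (1/2) x^T Q x + c^T x + lambda^T (A x - b)
Stationarity (grad_x L = 0): Q x + c + A^T lambda = 0.
Primal feasibility: A x = b.

This gives the KKT block system:
  [ Q   A^T ] [ x     ]   [-c ]
  [ A    0  ] [ lambda ] = [ b ]

Solving the linear system:
  x*      = (-0.5501, 1.82, -1.5399)
  lambda* = (-6.757, -1.1994)
  f(x*)   = 20.6359

x* = (-0.5501, 1.82, -1.5399), lambda* = (-6.757, -1.1994)


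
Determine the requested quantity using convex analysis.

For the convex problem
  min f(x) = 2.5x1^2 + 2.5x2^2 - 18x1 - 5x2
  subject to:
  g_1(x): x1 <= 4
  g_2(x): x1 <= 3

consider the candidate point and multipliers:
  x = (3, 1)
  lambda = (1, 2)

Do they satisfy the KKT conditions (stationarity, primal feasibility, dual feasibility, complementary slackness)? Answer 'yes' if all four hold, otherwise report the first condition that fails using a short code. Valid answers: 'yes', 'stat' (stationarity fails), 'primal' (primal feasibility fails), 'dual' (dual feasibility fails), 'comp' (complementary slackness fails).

Gradient of f: grad f(x) = Q x + c = (-3, 0)
Constraint values g_i(x) = a_i^T x - b_i:
  g_1((3, 1)) = -1
  g_2((3, 1)) = 0
Stationarity residual: grad f(x) + sum_i lambda_i a_i = (0, 0)
  -> stationarity OK
Primal feasibility (all g_i <= 0): OK
Dual feasibility (all lambda_i >= 0): OK
Complementary slackness (lambda_i * g_i(x) = 0 for all i): FAILS

Verdict: the first failing condition is complementary_slackness -> comp.

comp


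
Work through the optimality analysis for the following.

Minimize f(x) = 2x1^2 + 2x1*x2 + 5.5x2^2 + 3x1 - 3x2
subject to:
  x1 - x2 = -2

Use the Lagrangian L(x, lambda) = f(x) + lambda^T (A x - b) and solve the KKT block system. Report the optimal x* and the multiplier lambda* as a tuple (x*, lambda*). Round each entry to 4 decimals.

Form the Lagrangian:
  L(x, lambda) = (1/2) x^T Q x + c^T x + lambda^T (A x - b)
Stationarity (grad_x L = 0): Q x + c + A^T lambda = 0.
Primal feasibility: A x = b.

This gives the KKT block system:
  [ Q   A^T ] [ x     ]   [-c ]
  [ A    0  ] [ lambda ] = [ b ]

Solving the linear system:
  x*      = (-1.3684, 0.6316)
  lambda* = (1.2105)
  f(x*)   = -1.7895

x* = (-1.3684, 0.6316), lambda* = (1.2105)


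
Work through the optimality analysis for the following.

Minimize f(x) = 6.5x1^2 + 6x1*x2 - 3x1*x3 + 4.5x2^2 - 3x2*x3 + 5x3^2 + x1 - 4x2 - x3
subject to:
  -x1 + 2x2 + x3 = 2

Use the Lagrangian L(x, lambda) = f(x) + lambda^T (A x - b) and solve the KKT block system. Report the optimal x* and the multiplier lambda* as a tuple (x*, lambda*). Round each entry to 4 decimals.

Form the Lagrangian:
  L(x, lambda) = (1/2) x^T Q x + c^T x + lambda^T (A x - b)
Stationarity (grad_x L = 0): Q x + c + A^T lambda = 0.
Primal feasibility: A x = b.

This gives the KKT block system:
  [ Q   A^T ] [ x     ]   [-c ]
  [ A    0  ] [ lambda ] = [ b ]

Solving the linear system:
  x*      = (-0.3559, 0.7227, 0.1987)
  lambda* = (0.1135)
  f(x*)   = -1.8362

x* = (-0.3559, 0.7227, 0.1987), lambda* = (0.1135)


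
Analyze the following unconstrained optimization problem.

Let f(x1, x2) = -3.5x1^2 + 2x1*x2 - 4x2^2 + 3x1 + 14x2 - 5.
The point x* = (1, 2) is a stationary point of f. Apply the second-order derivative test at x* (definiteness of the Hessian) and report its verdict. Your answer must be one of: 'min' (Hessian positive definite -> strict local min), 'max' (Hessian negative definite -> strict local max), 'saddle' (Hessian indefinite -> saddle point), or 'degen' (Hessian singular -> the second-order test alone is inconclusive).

Compute the Hessian H = grad^2 f:
  H = [[-7, 2], [2, -8]]
Verify stationarity: grad f(x*) = H x* + g = (0, 0).
Eigenvalues of H: -9.5616, -5.4384.
Both eigenvalues < 0, so H is negative definite -> x* is a strict local max.

max


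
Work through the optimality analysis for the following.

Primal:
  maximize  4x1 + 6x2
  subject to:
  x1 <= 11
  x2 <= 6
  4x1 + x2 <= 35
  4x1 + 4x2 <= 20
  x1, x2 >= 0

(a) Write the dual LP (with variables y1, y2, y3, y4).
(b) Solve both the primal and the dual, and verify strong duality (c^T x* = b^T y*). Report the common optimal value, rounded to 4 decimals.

The standard primal-dual pair for 'max c^T x s.t. A x <= b, x >= 0' is:
  Dual:  min b^T y  s.t.  A^T y >= c,  y >= 0.

So the dual LP is:
  minimize  11y1 + 6y2 + 35y3 + 20y4
  subject to:
    y1 + 4y3 + 4y4 >= 4
    y2 + y3 + 4y4 >= 6
    y1, y2, y3, y4 >= 0

Solving the primal: x* = (0, 5).
  primal value c^T x* = 30.
Solving the dual: y* = (0, 0, 0, 1.5).
  dual value b^T y* = 30.
Strong duality: c^T x* = b^T y*. Confirmed.

30


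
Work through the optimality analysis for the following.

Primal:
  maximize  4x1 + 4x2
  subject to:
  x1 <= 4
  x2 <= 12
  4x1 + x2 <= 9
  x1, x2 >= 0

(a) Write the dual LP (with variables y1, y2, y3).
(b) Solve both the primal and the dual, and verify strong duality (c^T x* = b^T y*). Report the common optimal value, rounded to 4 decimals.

The standard primal-dual pair for 'max c^T x s.t. A x <= b, x >= 0' is:
  Dual:  min b^T y  s.t.  A^T y >= c,  y >= 0.

So the dual LP is:
  minimize  4y1 + 12y2 + 9y3
  subject to:
    y1 + 4y3 >= 4
    y2 + y3 >= 4
    y1, y2, y3 >= 0

Solving the primal: x* = (0, 9).
  primal value c^T x* = 36.
Solving the dual: y* = (0, 0, 4).
  dual value b^T y* = 36.
Strong duality: c^T x* = b^T y*. Confirmed.

36


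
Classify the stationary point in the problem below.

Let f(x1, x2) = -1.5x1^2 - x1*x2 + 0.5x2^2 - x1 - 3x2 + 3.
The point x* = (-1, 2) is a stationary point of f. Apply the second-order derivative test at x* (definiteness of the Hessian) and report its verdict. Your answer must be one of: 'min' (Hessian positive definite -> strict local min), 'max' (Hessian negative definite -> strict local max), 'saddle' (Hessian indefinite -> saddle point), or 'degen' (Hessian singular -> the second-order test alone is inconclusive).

Compute the Hessian H = grad^2 f:
  H = [[-3, -1], [-1, 1]]
Verify stationarity: grad f(x*) = H x* + g = (0, 0).
Eigenvalues of H: -3.2361, 1.2361.
Eigenvalues have mixed signs, so H is indefinite -> x* is a saddle point.

saddle


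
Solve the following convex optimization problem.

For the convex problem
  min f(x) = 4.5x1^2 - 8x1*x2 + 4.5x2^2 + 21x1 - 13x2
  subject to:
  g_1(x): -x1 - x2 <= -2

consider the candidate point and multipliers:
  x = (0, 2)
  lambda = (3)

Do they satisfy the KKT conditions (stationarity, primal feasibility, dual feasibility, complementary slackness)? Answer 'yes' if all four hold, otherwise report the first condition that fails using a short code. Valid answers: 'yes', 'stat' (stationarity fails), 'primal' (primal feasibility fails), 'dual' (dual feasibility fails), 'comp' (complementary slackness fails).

Gradient of f: grad f(x) = Q x + c = (5, 5)
Constraint values g_i(x) = a_i^T x - b_i:
  g_1((0, 2)) = 0
Stationarity residual: grad f(x) + sum_i lambda_i a_i = (2, 2)
  -> stationarity FAILS
Primal feasibility (all g_i <= 0): OK
Dual feasibility (all lambda_i >= 0): OK
Complementary slackness (lambda_i * g_i(x) = 0 for all i): OK

Verdict: the first failing condition is stationarity -> stat.

stat


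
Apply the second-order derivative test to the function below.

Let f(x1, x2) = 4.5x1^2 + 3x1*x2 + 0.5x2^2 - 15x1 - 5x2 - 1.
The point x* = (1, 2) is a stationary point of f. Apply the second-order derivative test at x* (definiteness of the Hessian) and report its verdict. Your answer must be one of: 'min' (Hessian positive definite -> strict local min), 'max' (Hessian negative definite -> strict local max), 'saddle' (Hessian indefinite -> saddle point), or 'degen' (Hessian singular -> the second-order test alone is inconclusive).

Compute the Hessian H = grad^2 f:
  H = [[9, 3], [3, 1]]
Verify stationarity: grad f(x*) = H x* + g = (0, 0).
Eigenvalues of H: 0, 10.
H has a zero eigenvalue (singular; positive semidefinite but not definite), so H is neither positive definite, negative definite, nor indefinite. The second-order test alone is inconclusive -> degen.
(Indeed, f is constant along the null direction of H through x*, so x* is not a strict local extremum.)

degen


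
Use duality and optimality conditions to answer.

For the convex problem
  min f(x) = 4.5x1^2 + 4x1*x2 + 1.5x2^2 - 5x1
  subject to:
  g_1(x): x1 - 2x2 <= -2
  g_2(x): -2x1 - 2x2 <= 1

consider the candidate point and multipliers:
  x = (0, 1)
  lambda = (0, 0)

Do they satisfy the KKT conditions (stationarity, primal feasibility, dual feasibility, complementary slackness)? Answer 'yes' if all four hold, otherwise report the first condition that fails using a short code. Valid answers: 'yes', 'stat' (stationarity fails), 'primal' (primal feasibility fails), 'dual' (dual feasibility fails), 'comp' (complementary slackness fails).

Gradient of f: grad f(x) = Q x + c = (-1, 3)
Constraint values g_i(x) = a_i^T x - b_i:
  g_1((0, 1)) = 0
  g_2((0, 1)) = -3
Stationarity residual: grad f(x) + sum_i lambda_i a_i = (-1, 3)
  -> stationarity FAILS
Primal feasibility (all g_i <= 0): OK
Dual feasibility (all lambda_i >= 0): OK
Complementary slackness (lambda_i * g_i(x) = 0 for all i): OK

Verdict: the first failing condition is stationarity -> stat.

stat
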